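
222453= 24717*9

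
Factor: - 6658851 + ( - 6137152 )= - 12796003 = - 11^1*1163273^1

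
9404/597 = 15+449/597= 15.75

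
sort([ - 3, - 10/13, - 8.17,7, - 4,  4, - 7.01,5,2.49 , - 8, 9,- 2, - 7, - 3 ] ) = [  -  8.17 , - 8, - 7.01, - 7,-4, - 3, - 3,-2, - 10/13,2.49,4,5,7,9]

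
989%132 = 65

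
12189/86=141 + 63/86= 141.73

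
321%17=15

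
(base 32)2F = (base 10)79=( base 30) 2J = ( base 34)2b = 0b1001111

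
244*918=223992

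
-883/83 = -11 + 30/83 = - 10.64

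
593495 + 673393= 1266888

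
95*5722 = 543590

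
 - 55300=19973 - 75273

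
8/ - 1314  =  -1  +  653/657 = - 0.01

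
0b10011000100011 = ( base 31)a4t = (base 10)9763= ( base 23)iab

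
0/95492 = 0 = 0.00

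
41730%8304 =210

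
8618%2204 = 2006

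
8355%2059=119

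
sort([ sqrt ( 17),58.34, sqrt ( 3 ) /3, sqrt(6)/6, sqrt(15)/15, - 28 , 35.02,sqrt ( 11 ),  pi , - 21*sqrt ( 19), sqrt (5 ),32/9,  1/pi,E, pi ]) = [ - 21*sqrt(19 ), - 28  ,  sqrt (15 )/15, 1/pi, sqrt( 6) /6,sqrt( 3) /3,sqrt(5),E, pi , pi , sqrt( 11 ),32/9,  sqrt( 17 ), 35.02, 58.34]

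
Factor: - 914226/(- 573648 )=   8963/5624=2^( - 3 )*19^(-1)*37^( - 1 )*8963^1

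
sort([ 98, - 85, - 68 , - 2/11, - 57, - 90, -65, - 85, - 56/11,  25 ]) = [ - 90, - 85, - 85, - 68, - 65, - 57,  -  56/11,-2/11,25 , 98 ]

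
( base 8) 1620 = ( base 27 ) 16l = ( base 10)912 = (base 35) Q2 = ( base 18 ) 2EC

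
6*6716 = 40296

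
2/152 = 1/76 = 0.01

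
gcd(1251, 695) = 139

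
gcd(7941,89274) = 3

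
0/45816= 0 = 0.00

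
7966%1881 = 442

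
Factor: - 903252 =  - 2^2 * 3^1*7^1*10753^1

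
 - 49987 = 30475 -80462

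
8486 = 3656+4830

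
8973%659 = 406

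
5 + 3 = 8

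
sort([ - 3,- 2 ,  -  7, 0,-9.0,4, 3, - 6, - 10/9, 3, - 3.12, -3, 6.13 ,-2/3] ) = [ - 9.0, - 7, - 6, - 3.12,  -  3, - 3, - 2,  -  10/9, - 2/3,0,3,3, 4, 6.13] 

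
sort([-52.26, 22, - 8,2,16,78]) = [-52.26,-8, 2,16,22, 78] 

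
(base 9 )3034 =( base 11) 1737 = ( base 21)50D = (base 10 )2218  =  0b100010101010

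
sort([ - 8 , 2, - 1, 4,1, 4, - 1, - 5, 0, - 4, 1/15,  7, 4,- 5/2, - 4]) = [ - 8, - 5, - 4, - 4, - 5/2,- 1, - 1, 0,1/15, 1,2,4,  4,4, 7]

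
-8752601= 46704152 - 55456753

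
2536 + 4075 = 6611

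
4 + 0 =4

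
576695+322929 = 899624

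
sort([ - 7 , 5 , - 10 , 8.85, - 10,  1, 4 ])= [ - 10, -10, - 7 , 1, 4,5,  8.85 ] 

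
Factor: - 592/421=-2^4*37^1*421^( - 1 )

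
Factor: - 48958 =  -2^1*7^1*13^1*269^1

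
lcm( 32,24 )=96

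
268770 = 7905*34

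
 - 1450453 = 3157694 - 4608147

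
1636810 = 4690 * 349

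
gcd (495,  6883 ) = 1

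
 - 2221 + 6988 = 4767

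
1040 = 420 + 620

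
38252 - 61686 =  - 23434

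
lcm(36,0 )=0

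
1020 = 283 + 737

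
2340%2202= 138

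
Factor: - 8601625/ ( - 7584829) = 5^3*7^( - 1 )*457^(  -  1)*2371^(- 1 )* 68813^1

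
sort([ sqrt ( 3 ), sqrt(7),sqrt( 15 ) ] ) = [ sqrt (3), sqrt( 7),sqrt( 15 ) ] 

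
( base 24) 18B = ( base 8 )1413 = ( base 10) 779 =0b1100001011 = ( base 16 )30b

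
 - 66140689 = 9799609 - 75940298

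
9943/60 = 165 + 43/60 = 165.72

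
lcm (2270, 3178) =15890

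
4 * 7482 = 29928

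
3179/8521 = 3179/8521 = 0.37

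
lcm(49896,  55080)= 4241160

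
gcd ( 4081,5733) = 7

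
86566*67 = 5799922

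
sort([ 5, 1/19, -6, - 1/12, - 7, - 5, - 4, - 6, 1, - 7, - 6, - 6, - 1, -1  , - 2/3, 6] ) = [ - 7, - 7  , - 6, - 6,  -  6, - 6, - 5, - 4, - 1, - 1, - 2/3, - 1/12,1/19,1,5,6 ]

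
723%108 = 75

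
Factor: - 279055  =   - 5^1 * 7^2*17^1*67^1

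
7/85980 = 7/85980 = 0.00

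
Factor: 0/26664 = 0^1 = 0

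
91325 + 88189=179514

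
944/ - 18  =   - 53 + 5/9=-  52.44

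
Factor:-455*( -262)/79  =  2^1*5^1* 7^1*13^1*79^( -1)*131^1 = 119210/79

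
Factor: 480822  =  2^1*3^1*127^1*631^1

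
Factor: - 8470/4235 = -2 = - 2^1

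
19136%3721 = 531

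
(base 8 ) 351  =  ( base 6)1025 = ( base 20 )bd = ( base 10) 233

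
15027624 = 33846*444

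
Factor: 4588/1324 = 31^1*37^1* 331^(  -  1) = 1147/331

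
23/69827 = 23/69827 = 0.00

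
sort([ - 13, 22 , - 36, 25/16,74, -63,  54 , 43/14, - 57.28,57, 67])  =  [ - 63, - 57.28, - 36, - 13,25/16,43/14,22, 54, 57 , 67, 74 ]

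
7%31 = 7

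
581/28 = 20+3/4  =  20.75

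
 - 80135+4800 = - 75335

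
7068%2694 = 1680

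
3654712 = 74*49388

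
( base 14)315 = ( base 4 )21133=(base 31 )JI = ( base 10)607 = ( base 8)1137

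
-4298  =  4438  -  8736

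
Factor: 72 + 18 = 2^1 * 3^2*5^1 = 90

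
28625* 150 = 4293750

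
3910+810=4720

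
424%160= 104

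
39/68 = 39/68 = 0.57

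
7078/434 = 16+67/217 = 16.31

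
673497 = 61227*11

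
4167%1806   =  555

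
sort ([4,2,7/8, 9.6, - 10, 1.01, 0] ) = [  -  10,0, 7/8, 1.01,2, 4, 9.6 ]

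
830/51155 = 166/10231 = 0.02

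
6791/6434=6791/6434 =1.06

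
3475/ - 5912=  - 3475/5912 = - 0.59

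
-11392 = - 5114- 6278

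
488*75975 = 37075800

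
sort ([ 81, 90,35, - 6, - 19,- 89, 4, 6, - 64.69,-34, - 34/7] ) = [-89, -64.69,  -  34,  -  19,-6, - 34/7, 4, 6, 35, 81,90] 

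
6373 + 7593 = 13966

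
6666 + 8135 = 14801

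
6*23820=142920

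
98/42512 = 49/21256 = 0.00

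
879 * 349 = 306771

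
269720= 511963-242243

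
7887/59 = 133 + 40/59 = 133.68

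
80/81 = 80/81= 0.99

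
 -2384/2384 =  - 1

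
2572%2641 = 2572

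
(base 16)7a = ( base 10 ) 122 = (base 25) 4m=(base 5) 442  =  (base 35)3H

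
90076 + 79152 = 169228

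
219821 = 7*31403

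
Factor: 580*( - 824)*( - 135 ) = 64519200 = 2^5*3^3*5^2*29^1*103^1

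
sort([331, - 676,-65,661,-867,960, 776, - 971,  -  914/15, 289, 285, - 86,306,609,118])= [-971, - 867,  -  676, -86, - 65, - 914/15, 118,285,289,306,331,609,661,776, 960]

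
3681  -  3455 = 226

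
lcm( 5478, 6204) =514932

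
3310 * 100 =331000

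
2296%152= 16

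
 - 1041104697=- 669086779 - 372017918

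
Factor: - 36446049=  - 3^2 * 31^1*130631^1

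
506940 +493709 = 1000649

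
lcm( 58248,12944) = 116496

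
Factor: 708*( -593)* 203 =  - 2^2*3^1 * 7^1*29^1 * 59^1*593^1 = - 85228332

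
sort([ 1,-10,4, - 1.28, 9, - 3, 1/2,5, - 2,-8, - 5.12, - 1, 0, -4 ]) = [ - 10, -8, - 5.12, - 4, - 3, - 2,-1.28,  -  1, 0,1/2,1,4, 5, 9]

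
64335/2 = 32167 + 1/2 = 32167.50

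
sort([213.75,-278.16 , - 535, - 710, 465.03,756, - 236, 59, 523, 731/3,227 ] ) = [ - 710 ,-535,-278.16, - 236, 59, 213.75, 227,731/3, 465.03, 523, 756 ]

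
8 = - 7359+7367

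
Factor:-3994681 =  - 3994681^1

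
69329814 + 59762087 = 129091901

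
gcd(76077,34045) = 1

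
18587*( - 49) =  - 910763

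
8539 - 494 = 8045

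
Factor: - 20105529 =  - 3^1*6701843^1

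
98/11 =98/11 = 8.91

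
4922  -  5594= - 672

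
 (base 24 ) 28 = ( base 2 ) 111000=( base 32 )1o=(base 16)38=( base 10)56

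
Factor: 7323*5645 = 3^1*5^1*1129^1*2441^1 = 41338335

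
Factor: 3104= 2^5*97^1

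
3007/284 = 3007/284 = 10.59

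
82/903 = 82/903=0.09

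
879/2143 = 879/2143=0.41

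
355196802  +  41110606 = 396307408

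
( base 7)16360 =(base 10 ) 4648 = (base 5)122043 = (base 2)1001000101000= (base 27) 6a4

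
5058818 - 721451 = 4337367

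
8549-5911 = 2638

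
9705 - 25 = 9680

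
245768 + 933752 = 1179520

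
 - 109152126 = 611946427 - 721098553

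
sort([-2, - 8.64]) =[ - 8.64, - 2]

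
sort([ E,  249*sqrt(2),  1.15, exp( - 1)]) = [ exp( - 1 ),1.15,E, 249*sqrt( 2) ]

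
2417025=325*7437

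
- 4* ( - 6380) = 25520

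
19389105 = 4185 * 4633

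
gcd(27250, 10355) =545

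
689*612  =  421668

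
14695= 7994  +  6701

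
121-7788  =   - 7667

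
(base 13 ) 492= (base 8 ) 1433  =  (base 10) 795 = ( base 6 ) 3403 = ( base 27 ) 12c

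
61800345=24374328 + 37426017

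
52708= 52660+48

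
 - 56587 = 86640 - 143227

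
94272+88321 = 182593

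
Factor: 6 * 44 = 2^3 * 3^1*11^1=264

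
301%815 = 301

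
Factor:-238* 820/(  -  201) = 2^3 * 3^(- 1) * 5^1*7^1*17^1*41^1*67^( - 1) = 195160/201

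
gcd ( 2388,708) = 12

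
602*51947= 31272094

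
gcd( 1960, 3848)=8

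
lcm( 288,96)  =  288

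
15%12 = 3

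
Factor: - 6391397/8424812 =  - 2^( - 2)*11^( - 1)*29^1 * 61^1*3613^1* 191473^( - 1) 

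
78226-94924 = -16698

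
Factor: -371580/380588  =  -165/169 = -3^1*5^1*11^1 * 13^( - 2 )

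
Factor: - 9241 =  - 9241^1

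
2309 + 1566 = 3875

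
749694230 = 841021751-91327521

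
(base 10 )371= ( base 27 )DK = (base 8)563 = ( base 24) fb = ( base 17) 14e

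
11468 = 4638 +6830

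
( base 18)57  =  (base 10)97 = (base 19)52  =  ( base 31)34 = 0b1100001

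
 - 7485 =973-8458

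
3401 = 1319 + 2082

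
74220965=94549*785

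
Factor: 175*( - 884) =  - 154700 = - 2^2*5^2*7^1*13^1*17^1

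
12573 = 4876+7697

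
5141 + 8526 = 13667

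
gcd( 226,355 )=1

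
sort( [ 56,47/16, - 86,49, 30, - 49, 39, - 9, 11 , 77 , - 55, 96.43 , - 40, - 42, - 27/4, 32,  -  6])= [  -  86, - 55, - 49,-42,-40, - 9, - 27/4,-6, 47/16 , 11,30 , 32,39,49,56, 77,96.43]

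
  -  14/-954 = 7/477 = 0.01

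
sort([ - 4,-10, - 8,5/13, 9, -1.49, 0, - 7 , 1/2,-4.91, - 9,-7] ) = [ - 10,-9, - 8, - 7, -7, - 4.91, - 4, - 1.49, 0,5/13, 1/2,  9]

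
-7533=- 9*837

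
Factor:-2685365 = - 5^1*19^1*23^1 *1229^1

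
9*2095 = 18855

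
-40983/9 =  - 4554+1/3  =  - 4553.67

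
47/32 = 1  +  15/32 = 1.47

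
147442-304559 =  - 157117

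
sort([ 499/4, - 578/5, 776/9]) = [- 578/5, 776/9, 499/4]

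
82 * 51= 4182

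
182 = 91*2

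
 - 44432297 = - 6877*6461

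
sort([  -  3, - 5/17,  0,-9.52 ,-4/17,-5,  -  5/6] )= [  -  9.52,-5,  -  3, - 5/6, - 5/17, -4/17,0 ]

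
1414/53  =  26 + 36/53 = 26.68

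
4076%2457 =1619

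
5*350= 1750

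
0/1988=0 = 0.00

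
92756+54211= 146967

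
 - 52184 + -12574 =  - 64758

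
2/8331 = 2/8331 = 0.00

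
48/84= 4/7 = 0.57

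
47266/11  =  4296+10/11 = 4296.91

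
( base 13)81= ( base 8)151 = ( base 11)96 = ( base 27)3o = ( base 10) 105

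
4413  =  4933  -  520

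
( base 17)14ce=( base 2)1100010001111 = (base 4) 1202033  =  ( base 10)6287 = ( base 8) 14217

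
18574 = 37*502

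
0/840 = 0 = 0.00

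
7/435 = 7/435 = 0.02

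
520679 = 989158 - 468479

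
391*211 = 82501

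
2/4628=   1/2314=0.00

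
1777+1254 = 3031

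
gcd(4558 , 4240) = 106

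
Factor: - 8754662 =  - 2^1 * 7^1*109^1*5737^1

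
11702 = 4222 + 7480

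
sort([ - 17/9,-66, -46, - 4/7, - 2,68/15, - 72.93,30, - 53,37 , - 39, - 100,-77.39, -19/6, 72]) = [ - 100, - 77.39,-72.93, - 66,-53, - 46, - 39,-19/6, - 2 , - 17/9, - 4/7, 68/15 , 30,37 , 72 ] 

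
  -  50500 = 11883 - 62383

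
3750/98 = 38 + 13/49 = 38.27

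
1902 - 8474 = -6572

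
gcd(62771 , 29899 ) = 1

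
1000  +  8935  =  9935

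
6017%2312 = 1393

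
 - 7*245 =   -  1715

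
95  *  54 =5130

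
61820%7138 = 4716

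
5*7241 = 36205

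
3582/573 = 1194/191= 6.25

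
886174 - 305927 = 580247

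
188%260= 188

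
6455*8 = 51640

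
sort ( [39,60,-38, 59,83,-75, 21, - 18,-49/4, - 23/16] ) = [ - 75, - 38, - 18,-49/4,-23/16, 21, 39,59,  60,83 ]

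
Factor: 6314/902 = 7 = 7^1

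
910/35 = 26  =  26.00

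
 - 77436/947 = - 82  +  218/947 =- 81.77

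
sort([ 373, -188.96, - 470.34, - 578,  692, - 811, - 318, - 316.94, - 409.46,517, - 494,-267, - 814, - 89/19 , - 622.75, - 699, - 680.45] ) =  [-814, - 811, - 699 , - 680.45, - 622.75 ,-578, - 494, - 470.34, - 409.46,- 318, - 316.94, - 267, - 188.96, - 89/19,373,517,692]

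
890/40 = 89/4 = 22.25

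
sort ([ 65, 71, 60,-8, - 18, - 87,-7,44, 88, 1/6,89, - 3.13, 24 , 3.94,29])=[ - 87, - 18, - 8, - 7, - 3.13 , 1/6,3.94,24, 29, 44, 60,65,71,88, 89]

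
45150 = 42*1075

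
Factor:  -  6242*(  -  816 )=5093472=2^5*3^1*17^1*3121^1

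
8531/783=8531/783 = 10.90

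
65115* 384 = 25004160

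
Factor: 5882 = 2^1*17^1*173^1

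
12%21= 12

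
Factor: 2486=2^1 * 11^1*113^1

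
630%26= 6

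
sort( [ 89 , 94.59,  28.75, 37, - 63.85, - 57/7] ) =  [-63.85, - 57/7 , 28.75,37,89,94.59]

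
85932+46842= 132774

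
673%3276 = 673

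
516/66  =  7 + 9/11 = 7.82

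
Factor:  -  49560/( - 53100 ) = 2^1*3^( - 1 )*5^( - 1)*7^1 = 14/15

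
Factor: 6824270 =2^1*5^1*682427^1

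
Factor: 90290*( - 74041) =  - 2^1*5^1*11^1 *53^1*127^1*9029^1 = - 6685161890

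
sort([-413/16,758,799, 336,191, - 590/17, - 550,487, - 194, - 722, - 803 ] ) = [ - 803, - 722, - 550, - 194,-590/17, - 413/16,191,  336,  487,758,  799]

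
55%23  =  9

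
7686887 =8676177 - 989290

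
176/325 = 176/325 =0.54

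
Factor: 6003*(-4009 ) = - 3^2*19^1*23^1*29^1*211^1 = -24066027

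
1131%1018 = 113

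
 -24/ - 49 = 24/49 = 0.49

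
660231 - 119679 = 540552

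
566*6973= 3946718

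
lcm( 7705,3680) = 246560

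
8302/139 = 59 + 101/139 =59.73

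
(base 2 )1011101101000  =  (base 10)5992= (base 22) c88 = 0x1768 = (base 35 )4v7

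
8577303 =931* 9213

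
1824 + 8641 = 10465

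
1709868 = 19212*89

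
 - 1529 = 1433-2962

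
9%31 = 9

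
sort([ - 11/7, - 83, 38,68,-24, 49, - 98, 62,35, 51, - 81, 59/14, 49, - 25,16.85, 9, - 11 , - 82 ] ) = [-98,-83 , - 82, - 81,  -  25, - 24, - 11,  -  11/7,59/14, 9, 16.85, 35,38,49,  49, 51,62,68]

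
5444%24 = 20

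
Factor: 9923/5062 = 2^( - 1)*2531^( - 1 ) * 9923^1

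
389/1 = 389=389.00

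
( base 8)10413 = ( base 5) 114423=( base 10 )4363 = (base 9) 5877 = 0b1000100001011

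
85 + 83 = 168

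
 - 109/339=-109/339 = - 0.32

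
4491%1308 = 567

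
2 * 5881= 11762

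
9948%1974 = 78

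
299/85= 3  +  44/85 =3.52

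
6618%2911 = 796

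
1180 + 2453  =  3633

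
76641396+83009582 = 159650978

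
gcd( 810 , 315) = 45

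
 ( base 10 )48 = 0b110000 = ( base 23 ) 22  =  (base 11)44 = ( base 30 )1I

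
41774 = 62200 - 20426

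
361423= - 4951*( -73)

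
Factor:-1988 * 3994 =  - 7940072 = -2^3 * 7^1 * 71^1*1997^1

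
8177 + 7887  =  16064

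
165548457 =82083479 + 83464978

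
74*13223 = 978502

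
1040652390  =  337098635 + 703553755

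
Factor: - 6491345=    - 5^1*7^1 *185467^1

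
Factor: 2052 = 2^2*3^3*19^1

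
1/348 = 1/348 = 0.00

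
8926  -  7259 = 1667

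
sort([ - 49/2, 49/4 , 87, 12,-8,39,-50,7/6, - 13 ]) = [ - 50 , - 49/2,-13, - 8, 7/6, 12, 49/4,39, 87] 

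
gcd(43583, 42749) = 1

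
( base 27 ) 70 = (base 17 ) b2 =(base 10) 189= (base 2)10111101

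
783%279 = 225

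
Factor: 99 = 3^2 * 11^1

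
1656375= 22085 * 75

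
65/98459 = 65/98459 = 0.00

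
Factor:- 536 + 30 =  - 2^1*11^1*23^1 = - 506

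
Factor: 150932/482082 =75466/241041 =2^1*3^(-1)*97^1 * 389^1 * 80347^( - 1)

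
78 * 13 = 1014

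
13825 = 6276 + 7549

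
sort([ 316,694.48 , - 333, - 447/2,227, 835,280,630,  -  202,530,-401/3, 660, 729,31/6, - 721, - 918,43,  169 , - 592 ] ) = [ - 918,-721 , -592,-333,-447/2, - 202, - 401/3,31/6, 43,169,227, 280,316,530,630, 660  ,  694.48 , 729 , 835] 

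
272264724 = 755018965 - 482754241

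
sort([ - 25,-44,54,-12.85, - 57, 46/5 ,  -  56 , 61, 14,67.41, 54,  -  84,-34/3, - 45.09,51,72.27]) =[ - 84, - 57,-56, - 45.09,-44,-25  ,-12.85 ,-34/3 , 46/5, 14, 51,  54, 54, 61 , 67.41, 72.27]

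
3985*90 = 358650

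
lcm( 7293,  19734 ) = 335478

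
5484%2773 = 2711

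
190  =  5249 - 5059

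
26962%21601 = 5361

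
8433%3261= 1911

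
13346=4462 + 8884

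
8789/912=9+581/912 = 9.64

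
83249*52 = 4328948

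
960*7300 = 7008000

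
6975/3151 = 2+673/3151 = 2.21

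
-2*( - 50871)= 101742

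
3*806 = 2418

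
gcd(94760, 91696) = 8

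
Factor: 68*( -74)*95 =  - 478040 = - 2^3*5^1*17^1*19^1 * 37^1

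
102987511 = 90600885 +12386626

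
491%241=9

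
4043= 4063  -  20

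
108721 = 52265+56456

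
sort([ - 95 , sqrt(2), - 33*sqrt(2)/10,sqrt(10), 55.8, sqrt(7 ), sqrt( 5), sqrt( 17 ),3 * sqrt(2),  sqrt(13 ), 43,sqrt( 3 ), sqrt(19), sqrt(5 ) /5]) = [ - 95 , -33*sqrt (2)/10, sqrt( 5 ) /5, sqrt(2) , sqrt (3), sqrt( 5 ), sqrt(7),sqrt(10), sqrt(13) , sqrt( 17 ),3 * sqrt(2), sqrt ( 19), 43, 55.8 ]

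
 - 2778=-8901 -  - 6123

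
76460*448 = 34254080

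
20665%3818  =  1575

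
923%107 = 67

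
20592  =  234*88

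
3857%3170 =687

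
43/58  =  43/58 =0.74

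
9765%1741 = 1060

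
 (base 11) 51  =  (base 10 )56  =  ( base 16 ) 38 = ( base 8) 70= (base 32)1o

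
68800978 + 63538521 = 132339499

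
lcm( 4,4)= 4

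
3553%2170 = 1383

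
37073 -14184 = 22889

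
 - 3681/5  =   - 737 + 4/5 = - 736.20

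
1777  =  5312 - 3535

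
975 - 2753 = -1778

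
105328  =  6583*16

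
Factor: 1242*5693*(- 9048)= - 2^4*3^4*13^1*23^1*29^1 * 5693^1 = - 63975747888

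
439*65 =28535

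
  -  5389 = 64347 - 69736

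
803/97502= 803/97502 = 0.01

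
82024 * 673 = 55202152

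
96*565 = 54240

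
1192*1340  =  1597280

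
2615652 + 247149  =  2862801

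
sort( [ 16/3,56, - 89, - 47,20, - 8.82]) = [ - 89, - 47, -8.82 , 16/3,20,56]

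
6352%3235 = 3117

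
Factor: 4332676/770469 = 2^2*3^(  -  1)*7^(  -  1)*19^( - 1 )*79^1 * 1931^( - 1 )*13711^1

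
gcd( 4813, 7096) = 1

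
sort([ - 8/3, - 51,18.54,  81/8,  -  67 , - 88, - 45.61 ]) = [ - 88, - 67, -51, - 45.61, - 8/3, 81/8, 18.54]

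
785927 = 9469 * 83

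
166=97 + 69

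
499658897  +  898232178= 1397891075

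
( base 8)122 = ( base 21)3j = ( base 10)82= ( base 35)2C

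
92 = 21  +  71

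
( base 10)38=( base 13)2c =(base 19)20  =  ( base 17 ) 24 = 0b100110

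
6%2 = 0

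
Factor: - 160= - 2^5*5^1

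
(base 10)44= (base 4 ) 230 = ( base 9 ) 48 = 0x2C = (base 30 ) 1E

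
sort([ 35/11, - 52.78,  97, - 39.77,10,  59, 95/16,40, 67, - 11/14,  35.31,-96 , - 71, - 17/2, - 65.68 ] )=[ - 96,-71, - 65.68, - 52.78, -39.77 , - 17/2, - 11/14,  35/11 , 95/16,  10,  35.31,40, 59,  67, 97]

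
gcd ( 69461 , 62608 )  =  7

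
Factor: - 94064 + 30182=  - 63882=- 2^1*3^3*7^1*13^2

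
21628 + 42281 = 63909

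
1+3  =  4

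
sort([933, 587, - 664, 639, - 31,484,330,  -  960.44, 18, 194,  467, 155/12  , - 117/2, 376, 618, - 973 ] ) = [ - 973, - 960.44, - 664, - 117/2, - 31, 155/12, 18,194, 330, 376, 467, 484, 587,618, 639  ,  933] 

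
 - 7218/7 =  - 1032 + 6/7 =- 1031.14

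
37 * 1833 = 67821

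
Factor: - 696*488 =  - 339648 = -2^6 * 3^1*29^1*61^1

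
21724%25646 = 21724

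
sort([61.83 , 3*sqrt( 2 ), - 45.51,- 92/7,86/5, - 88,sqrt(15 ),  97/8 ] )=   [  -  88, - 45.51,  -  92/7, sqrt(15 ), 3*sqrt (2), 97/8, 86/5, 61.83]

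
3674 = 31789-28115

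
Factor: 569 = 569^1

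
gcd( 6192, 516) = 516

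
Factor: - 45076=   -  2^2*  59^1*191^1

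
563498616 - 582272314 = - 18773698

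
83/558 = 83/558 = 0.15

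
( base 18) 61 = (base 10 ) 109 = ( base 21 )54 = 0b1101101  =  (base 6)301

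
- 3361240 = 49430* (-68)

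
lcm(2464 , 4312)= 17248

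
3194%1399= 396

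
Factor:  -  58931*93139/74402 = - 2^( - 1)*31^1*1901^1*37201^(-1)*93139^1 = - 5488774409/74402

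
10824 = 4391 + 6433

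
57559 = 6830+50729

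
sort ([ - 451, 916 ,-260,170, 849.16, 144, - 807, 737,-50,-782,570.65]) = [-807,-782,-451,- 260,-50, 144,170,570.65, 737,849.16, 916]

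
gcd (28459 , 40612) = 1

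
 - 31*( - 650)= 20150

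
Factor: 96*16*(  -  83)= - 127488 = - 2^9*3^1*83^1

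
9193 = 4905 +4288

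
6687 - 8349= - 1662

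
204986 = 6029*34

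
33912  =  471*72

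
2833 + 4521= 7354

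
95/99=95/99   =  0.96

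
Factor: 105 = 3^1*5^1*7^1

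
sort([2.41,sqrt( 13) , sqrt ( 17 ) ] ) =[2.41,sqrt( 13 ), sqrt( 17)]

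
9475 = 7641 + 1834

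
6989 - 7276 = - 287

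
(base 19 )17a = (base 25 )K4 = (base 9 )620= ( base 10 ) 504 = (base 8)770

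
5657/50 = 113 + 7/50 =113.14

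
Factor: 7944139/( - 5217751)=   -  1134877/745393 = - 11^(-1)*67763^ ( - 1)*1134877^1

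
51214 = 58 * 883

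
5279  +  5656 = 10935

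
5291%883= 876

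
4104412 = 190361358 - 186256946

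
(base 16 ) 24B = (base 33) HQ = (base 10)587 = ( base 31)IT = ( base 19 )1BH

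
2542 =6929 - 4387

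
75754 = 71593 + 4161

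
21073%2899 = 780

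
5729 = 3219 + 2510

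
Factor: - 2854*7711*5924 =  - 130370617256 = - 2^3*11^1*701^1 * 1427^1*1481^1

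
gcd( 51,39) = 3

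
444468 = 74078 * 6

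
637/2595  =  637/2595 = 0.25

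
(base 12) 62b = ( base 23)1G2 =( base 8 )1603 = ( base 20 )24j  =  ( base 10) 899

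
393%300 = 93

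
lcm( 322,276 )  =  1932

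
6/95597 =6/95597 = 0.00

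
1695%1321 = 374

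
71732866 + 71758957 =143491823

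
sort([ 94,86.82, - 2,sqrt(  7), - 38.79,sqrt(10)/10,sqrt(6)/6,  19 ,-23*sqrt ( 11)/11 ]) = [ - 38.79, - 23*sqrt(11) /11,-2,sqrt(10)/10, sqrt( 6) /6, sqrt (7),19,86.82,  94]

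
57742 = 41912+15830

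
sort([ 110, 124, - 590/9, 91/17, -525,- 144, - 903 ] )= [ - 903,  -  525, - 144, - 590/9 , 91/17, 110, 124]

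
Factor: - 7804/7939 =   -  2^2*17^( - 1 )  *  467^(-1 )*1951^1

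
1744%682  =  380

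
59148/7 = 8449 + 5/7 = 8449.71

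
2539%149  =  6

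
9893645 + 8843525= 18737170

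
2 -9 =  - 7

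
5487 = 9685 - 4198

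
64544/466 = 32272/233  =  138.51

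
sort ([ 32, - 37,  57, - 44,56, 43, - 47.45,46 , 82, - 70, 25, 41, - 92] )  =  [  -  92,- 70, - 47.45, - 44, - 37,25, 32,41,43, 46,56,57 , 82]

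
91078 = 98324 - 7246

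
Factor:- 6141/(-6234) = 2^( - 1)*23^1*89^1 * 1039^( - 1 ) = 2047/2078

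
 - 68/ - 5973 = 68/5973 = 0.01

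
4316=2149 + 2167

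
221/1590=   221/1590 = 0.14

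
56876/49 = 56876/49 = 1160.73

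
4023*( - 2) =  - 8046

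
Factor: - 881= - 881^1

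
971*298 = 289358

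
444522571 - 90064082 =354458489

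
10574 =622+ 9952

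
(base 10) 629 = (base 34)ih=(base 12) 445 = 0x275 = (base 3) 212022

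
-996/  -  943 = 996/943 = 1.06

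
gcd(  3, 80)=1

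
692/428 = 1+66/107 = 1.62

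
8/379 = 8/379 = 0.02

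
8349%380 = 369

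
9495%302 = 133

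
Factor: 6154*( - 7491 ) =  - 46099614= - 2^1*3^1*11^1*17^1*181^1*227^1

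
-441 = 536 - 977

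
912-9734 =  - 8822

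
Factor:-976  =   - 2^4*61^1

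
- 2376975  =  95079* ( - 25) 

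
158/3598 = 79/1799 = 0.04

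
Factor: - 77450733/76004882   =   - 2^(-1 )*3^2 * 29^( - 1)*37^( - 1)*107^( - 1 ) * 331^( - 1)*8605637^1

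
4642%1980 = 682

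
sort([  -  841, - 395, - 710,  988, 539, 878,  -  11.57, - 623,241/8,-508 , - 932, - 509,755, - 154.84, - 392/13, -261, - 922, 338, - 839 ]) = [ - 932 , - 922 , - 841, - 839, - 710,  -  623,- 509,-508, - 395,  -  261 ,  -  154.84, - 392/13, - 11.57, 241/8 , 338 , 539 , 755,  878,988 ] 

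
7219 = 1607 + 5612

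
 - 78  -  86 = -164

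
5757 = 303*19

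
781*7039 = 5497459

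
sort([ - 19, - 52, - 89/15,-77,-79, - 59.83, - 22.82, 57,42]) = [-79,-77, - 59.83, - 52 ,  -  22.82,- 19,-89/15,42, 57 ]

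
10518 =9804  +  714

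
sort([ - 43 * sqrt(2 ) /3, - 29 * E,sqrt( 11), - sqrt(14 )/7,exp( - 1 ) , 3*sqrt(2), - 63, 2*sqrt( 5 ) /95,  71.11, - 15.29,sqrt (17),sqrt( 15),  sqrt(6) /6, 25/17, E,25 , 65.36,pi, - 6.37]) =[ - 29*E, - 63,  -  43*sqrt ( 2) /3 , -15.29, - 6.37, - sqrt(  14)/7, 2*sqrt(5 ) /95, exp(-1), sqrt(6)/6, 25/17, E, pi,sqrt(11 ), sqrt(15), sqrt( 17),3 * sqrt (2), 25, 65.36, 71.11] 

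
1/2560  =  1/2560 = 0.00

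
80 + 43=123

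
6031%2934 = 163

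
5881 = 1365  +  4516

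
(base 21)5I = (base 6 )323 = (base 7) 234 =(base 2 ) 1111011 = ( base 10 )123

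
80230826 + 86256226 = 166487052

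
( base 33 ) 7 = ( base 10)7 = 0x7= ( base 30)7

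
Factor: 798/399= 2^1  =  2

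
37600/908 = 41 + 93/227 = 41.41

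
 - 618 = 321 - 939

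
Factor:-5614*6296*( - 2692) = 2^6* 7^1*401^1*673^1*787^1 = 95150742848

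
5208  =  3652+1556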